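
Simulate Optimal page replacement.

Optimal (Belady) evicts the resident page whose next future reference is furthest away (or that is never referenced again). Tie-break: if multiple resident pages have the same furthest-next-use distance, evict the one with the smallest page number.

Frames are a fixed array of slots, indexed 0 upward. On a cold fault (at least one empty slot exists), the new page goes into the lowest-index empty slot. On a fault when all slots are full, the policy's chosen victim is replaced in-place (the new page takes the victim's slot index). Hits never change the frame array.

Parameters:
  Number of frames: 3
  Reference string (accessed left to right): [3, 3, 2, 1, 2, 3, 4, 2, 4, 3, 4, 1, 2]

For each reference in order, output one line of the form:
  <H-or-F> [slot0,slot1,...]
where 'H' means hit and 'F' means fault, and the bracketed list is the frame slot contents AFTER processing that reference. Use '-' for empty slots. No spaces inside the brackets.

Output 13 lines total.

F [3,-,-]
H [3,-,-]
F [3,2,-]
F [3,2,1]
H [3,2,1]
H [3,2,1]
F [3,2,4]
H [3,2,4]
H [3,2,4]
H [3,2,4]
H [3,2,4]
F [1,2,4]
H [1,2,4]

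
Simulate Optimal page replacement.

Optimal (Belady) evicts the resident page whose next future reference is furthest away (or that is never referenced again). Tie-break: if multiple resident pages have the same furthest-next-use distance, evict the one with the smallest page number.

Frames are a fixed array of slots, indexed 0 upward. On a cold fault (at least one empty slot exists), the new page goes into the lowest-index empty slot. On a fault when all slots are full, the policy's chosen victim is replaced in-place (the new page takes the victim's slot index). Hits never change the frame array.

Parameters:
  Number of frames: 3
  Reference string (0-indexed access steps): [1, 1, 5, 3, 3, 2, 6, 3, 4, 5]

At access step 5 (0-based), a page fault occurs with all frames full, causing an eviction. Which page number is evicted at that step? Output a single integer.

Answer: 1

Derivation:
Step 0: ref 1 -> FAULT, frames=[1,-,-]
Step 1: ref 1 -> HIT, frames=[1,-,-]
Step 2: ref 5 -> FAULT, frames=[1,5,-]
Step 3: ref 3 -> FAULT, frames=[1,5,3]
Step 4: ref 3 -> HIT, frames=[1,5,3]
Step 5: ref 2 -> FAULT, evict 1, frames=[2,5,3]
At step 5: evicted page 1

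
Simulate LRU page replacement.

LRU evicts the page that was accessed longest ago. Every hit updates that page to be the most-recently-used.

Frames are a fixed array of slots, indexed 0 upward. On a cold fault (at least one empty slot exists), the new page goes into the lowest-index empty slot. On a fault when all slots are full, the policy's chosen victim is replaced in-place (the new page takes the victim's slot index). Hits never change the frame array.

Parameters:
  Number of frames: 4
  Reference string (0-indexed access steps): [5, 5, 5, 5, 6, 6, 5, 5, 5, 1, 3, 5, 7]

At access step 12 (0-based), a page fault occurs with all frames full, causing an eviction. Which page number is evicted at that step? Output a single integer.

Answer: 6

Derivation:
Step 0: ref 5 -> FAULT, frames=[5,-,-,-]
Step 1: ref 5 -> HIT, frames=[5,-,-,-]
Step 2: ref 5 -> HIT, frames=[5,-,-,-]
Step 3: ref 5 -> HIT, frames=[5,-,-,-]
Step 4: ref 6 -> FAULT, frames=[5,6,-,-]
Step 5: ref 6 -> HIT, frames=[5,6,-,-]
Step 6: ref 5 -> HIT, frames=[5,6,-,-]
Step 7: ref 5 -> HIT, frames=[5,6,-,-]
Step 8: ref 5 -> HIT, frames=[5,6,-,-]
Step 9: ref 1 -> FAULT, frames=[5,6,1,-]
Step 10: ref 3 -> FAULT, frames=[5,6,1,3]
Step 11: ref 5 -> HIT, frames=[5,6,1,3]
Step 12: ref 7 -> FAULT, evict 6, frames=[5,7,1,3]
At step 12: evicted page 6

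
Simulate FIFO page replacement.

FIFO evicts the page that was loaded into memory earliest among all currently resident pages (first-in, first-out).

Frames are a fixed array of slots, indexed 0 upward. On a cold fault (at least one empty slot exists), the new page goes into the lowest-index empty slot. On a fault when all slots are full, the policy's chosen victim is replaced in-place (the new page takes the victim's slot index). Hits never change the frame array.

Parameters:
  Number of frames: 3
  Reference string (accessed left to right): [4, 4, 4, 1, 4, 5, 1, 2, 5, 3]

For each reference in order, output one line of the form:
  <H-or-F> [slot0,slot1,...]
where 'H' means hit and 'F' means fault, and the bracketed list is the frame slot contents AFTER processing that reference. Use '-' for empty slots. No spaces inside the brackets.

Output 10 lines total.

F [4,-,-]
H [4,-,-]
H [4,-,-]
F [4,1,-]
H [4,1,-]
F [4,1,5]
H [4,1,5]
F [2,1,5]
H [2,1,5]
F [2,3,5]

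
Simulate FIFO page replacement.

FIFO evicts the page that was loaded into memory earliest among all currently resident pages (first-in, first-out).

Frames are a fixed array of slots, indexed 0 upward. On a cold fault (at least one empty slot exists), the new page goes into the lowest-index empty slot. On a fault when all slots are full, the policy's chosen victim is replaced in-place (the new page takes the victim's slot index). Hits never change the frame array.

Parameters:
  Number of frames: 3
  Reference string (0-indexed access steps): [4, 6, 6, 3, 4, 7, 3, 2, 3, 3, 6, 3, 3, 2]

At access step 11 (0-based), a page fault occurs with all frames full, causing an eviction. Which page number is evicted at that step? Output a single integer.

Step 0: ref 4 -> FAULT, frames=[4,-,-]
Step 1: ref 6 -> FAULT, frames=[4,6,-]
Step 2: ref 6 -> HIT, frames=[4,6,-]
Step 3: ref 3 -> FAULT, frames=[4,6,3]
Step 4: ref 4 -> HIT, frames=[4,6,3]
Step 5: ref 7 -> FAULT, evict 4, frames=[7,6,3]
Step 6: ref 3 -> HIT, frames=[7,6,3]
Step 7: ref 2 -> FAULT, evict 6, frames=[7,2,3]
Step 8: ref 3 -> HIT, frames=[7,2,3]
Step 9: ref 3 -> HIT, frames=[7,2,3]
Step 10: ref 6 -> FAULT, evict 3, frames=[7,2,6]
Step 11: ref 3 -> FAULT, evict 7, frames=[3,2,6]
At step 11: evicted page 7

Answer: 7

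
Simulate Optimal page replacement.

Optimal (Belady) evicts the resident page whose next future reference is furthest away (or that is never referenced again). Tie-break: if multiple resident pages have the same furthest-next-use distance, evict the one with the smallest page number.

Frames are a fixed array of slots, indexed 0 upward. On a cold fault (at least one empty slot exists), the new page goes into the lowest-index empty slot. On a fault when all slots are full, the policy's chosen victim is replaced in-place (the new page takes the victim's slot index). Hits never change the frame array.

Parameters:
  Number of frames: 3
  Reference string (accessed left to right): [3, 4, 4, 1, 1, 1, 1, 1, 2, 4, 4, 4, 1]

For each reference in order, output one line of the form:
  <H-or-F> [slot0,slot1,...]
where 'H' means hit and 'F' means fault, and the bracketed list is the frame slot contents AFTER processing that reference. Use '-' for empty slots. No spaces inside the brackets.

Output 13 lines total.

F [3,-,-]
F [3,4,-]
H [3,4,-]
F [3,4,1]
H [3,4,1]
H [3,4,1]
H [3,4,1]
H [3,4,1]
F [2,4,1]
H [2,4,1]
H [2,4,1]
H [2,4,1]
H [2,4,1]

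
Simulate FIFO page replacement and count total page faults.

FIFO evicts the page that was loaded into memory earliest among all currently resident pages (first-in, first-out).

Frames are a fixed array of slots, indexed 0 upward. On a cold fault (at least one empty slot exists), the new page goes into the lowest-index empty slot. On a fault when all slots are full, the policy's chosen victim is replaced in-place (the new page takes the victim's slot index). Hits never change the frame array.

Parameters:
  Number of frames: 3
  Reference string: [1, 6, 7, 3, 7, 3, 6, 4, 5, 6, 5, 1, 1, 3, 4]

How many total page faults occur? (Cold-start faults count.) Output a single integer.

Step 0: ref 1 → FAULT, frames=[1,-,-]
Step 1: ref 6 → FAULT, frames=[1,6,-]
Step 2: ref 7 → FAULT, frames=[1,6,7]
Step 3: ref 3 → FAULT (evict 1), frames=[3,6,7]
Step 4: ref 7 → HIT, frames=[3,6,7]
Step 5: ref 3 → HIT, frames=[3,6,7]
Step 6: ref 6 → HIT, frames=[3,6,7]
Step 7: ref 4 → FAULT (evict 6), frames=[3,4,7]
Step 8: ref 5 → FAULT (evict 7), frames=[3,4,5]
Step 9: ref 6 → FAULT (evict 3), frames=[6,4,5]
Step 10: ref 5 → HIT, frames=[6,4,5]
Step 11: ref 1 → FAULT (evict 4), frames=[6,1,5]
Step 12: ref 1 → HIT, frames=[6,1,5]
Step 13: ref 3 → FAULT (evict 5), frames=[6,1,3]
Step 14: ref 4 → FAULT (evict 6), frames=[4,1,3]
Total faults: 10

Answer: 10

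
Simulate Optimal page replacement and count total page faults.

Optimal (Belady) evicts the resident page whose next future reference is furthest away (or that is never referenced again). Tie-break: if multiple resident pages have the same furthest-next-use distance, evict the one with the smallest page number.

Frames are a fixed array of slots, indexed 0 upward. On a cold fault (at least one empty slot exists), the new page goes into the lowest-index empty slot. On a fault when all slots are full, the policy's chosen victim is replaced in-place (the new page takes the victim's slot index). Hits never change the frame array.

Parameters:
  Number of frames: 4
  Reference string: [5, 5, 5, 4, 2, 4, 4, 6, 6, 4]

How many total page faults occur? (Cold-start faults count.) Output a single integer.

Step 0: ref 5 → FAULT, frames=[5,-,-,-]
Step 1: ref 5 → HIT, frames=[5,-,-,-]
Step 2: ref 5 → HIT, frames=[5,-,-,-]
Step 3: ref 4 → FAULT, frames=[5,4,-,-]
Step 4: ref 2 → FAULT, frames=[5,4,2,-]
Step 5: ref 4 → HIT, frames=[5,4,2,-]
Step 6: ref 4 → HIT, frames=[5,4,2,-]
Step 7: ref 6 → FAULT, frames=[5,4,2,6]
Step 8: ref 6 → HIT, frames=[5,4,2,6]
Step 9: ref 4 → HIT, frames=[5,4,2,6]
Total faults: 4

Answer: 4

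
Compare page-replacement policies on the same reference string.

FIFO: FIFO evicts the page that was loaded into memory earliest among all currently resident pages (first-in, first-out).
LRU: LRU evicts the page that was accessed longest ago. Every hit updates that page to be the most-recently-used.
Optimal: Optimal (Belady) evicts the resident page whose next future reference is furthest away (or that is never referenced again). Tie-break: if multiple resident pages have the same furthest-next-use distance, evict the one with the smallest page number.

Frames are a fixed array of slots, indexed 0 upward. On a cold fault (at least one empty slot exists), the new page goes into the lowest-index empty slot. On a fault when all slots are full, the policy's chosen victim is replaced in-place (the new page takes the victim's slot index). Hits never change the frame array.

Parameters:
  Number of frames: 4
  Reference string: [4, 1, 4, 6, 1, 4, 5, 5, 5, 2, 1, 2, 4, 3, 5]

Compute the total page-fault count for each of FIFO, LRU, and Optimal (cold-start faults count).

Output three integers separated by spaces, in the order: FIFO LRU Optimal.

--- FIFO ---
  step 0: ref 4 -> FAULT, frames=[4,-,-,-] (faults so far: 1)
  step 1: ref 1 -> FAULT, frames=[4,1,-,-] (faults so far: 2)
  step 2: ref 4 -> HIT, frames=[4,1,-,-] (faults so far: 2)
  step 3: ref 6 -> FAULT, frames=[4,1,6,-] (faults so far: 3)
  step 4: ref 1 -> HIT, frames=[4,1,6,-] (faults so far: 3)
  step 5: ref 4 -> HIT, frames=[4,1,6,-] (faults so far: 3)
  step 6: ref 5 -> FAULT, frames=[4,1,6,5] (faults so far: 4)
  step 7: ref 5 -> HIT, frames=[4,1,6,5] (faults so far: 4)
  step 8: ref 5 -> HIT, frames=[4,1,6,5] (faults so far: 4)
  step 9: ref 2 -> FAULT, evict 4, frames=[2,1,6,5] (faults so far: 5)
  step 10: ref 1 -> HIT, frames=[2,1,6,5] (faults so far: 5)
  step 11: ref 2 -> HIT, frames=[2,1,6,5] (faults so far: 5)
  step 12: ref 4 -> FAULT, evict 1, frames=[2,4,6,5] (faults so far: 6)
  step 13: ref 3 -> FAULT, evict 6, frames=[2,4,3,5] (faults so far: 7)
  step 14: ref 5 -> HIT, frames=[2,4,3,5] (faults so far: 7)
  FIFO total faults: 7
--- LRU ---
  step 0: ref 4 -> FAULT, frames=[4,-,-,-] (faults so far: 1)
  step 1: ref 1 -> FAULT, frames=[4,1,-,-] (faults so far: 2)
  step 2: ref 4 -> HIT, frames=[4,1,-,-] (faults so far: 2)
  step 3: ref 6 -> FAULT, frames=[4,1,6,-] (faults so far: 3)
  step 4: ref 1 -> HIT, frames=[4,1,6,-] (faults so far: 3)
  step 5: ref 4 -> HIT, frames=[4,1,6,-] (faults so far: 3)
  step 6: ref 5 -> FAULT, frames=[4,1,6,5] (faults so far: 4)
  step 7: ref 5 -> HIT, frames=[4,1,6,5] (faults so far: 4)
  step 8: ref 5 -> HIT, frames=[4,1,6,5] (faults so far: 4)
  step 9: ref 2 -> FAULT, evict 6, frames=[4,1,2,5] (faults so far: 5)
  step 10: ref 1 -> HIT, frames=[4,1,2,5] (faults so far: 5)
  step 11: ref 2 -> HIT, frames=[4,1,2,5] (faults so far: 5)
  step 12: ref 4 -> HIT, frames=[4,1,2,5] (faults so far: 5)
  step 13: ref 3 -> FAULT, evict 5, frames=[4,1,2,3] (faults so far: 6)
  step 14: ref 5 -> FAULT, evict 1, frames=[4,5,2,3] (faults so far: 7)
  LRU total faults: 7
--- Optimal ---
  step 0: ref 4 -> FAULT, frames=[4,-,-,-] (faults so far: 1)
  step 1: ref 1 -> FAULT, frames=[4,1,-,-] (faults so far: 2)
  step 2: ref 4 -> HIT, frames=[4,1,-,-] (faults so far: 2)
  step 3: ref 6 -> FAULT, frames=[4,1,6,-] (faults so far: 3)
  step 4: ref 1 -> HIT, frames=[4,1,6,-] (faults so far: 3)
  step 5: ref 4 -> HIT, frames=[4,1,6,-] (faults so far: 3)
  step 6: ref 5 -> FAULT, frames=[4,1,6,5] (faults so far: 4)
  step 7: ref 5 -> HIT, frames=[4,1,6,5] (faults so far: 4)
  step 8: ref 5 -> HIT, frames=[4,1,6,5] (faults so far: 4)
  step 9: ref 2 -> FAULT, evict 6, frames=[4,1,2,5] (faults so far: 5)
  step 10: ref 1 -> HIT, frames=[4,1,2,5] (faults so far: 5)
  step 11: ref 2 -> HIT, frames=[4,1,2,5] (faults so far: 5)
  step 12: ref 4 -> HIT, frames=[4,1,2,5] (faults so far: 5)
  step 13: ref 3 -> FAULT, evict 1, frames=[4,3,2,5] (faults so far: 6)
  step 14: ref 5 -> HIT, frames=[4,3,2,5] (faults so far: 6)
  Optimal total faults: 6

Answer: 7 7 6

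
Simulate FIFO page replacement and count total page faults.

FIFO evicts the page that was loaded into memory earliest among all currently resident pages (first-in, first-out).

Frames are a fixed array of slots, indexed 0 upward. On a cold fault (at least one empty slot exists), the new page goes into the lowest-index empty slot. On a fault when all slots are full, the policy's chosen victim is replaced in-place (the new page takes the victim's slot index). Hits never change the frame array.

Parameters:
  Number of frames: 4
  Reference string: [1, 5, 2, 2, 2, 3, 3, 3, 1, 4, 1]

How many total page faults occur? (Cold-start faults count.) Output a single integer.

Answer: 6

Derivation:
Step 0: ref 1 → FAULT, frames=[1,-,-,-]
Step 1: ref 5 → FAULT, frames=[1,5,-,-]
Step 2: ref 2 → FAULT, frames=[1,5,2,-]
Step 3: ref 2 → HIT, frames=[1,5,2,-]
Step 4: ref 2 → HIT, frames=[1,5,2,-]
Step 5: ref 3 → FAULT, frames=[1,5,2,3]
Step 6: ref 3 → HIT, frames=[1,5,2,3]
Step 7: ref 3 → HIT, frames=[1,5,2,3]
Step 8: ref 1 → HIT, frames=[1,5,2,3]
Step 9: ref 4 → FAULT (evict 1), frames=[4,5,2,3]
Step 10: ref 1 → FAULT (evict 5), frames=[4,1,2,3]
Total faults: 6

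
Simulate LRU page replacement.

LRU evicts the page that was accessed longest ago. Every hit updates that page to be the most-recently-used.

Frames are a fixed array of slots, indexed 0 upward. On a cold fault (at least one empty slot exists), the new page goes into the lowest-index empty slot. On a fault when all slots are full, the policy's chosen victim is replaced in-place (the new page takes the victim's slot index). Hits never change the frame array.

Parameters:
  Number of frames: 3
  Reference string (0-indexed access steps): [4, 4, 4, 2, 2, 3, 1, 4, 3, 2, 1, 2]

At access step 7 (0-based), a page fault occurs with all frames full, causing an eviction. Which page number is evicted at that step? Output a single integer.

Answer: 2

Derivation:
Step 0: ref 4 -> FAULT, frames=[4,-,-]
Step 1: ref 4 -> HIT, frames=[4,-,-]
Step 2: ref 4 -> HIT, frames=[4,-,-]
Step 3: ref 2 -> FAULT, frames=[4,2,-]
Step 4: ref 2 -> HIT, frames=[4,2,-]
Step 5: ref 3 -> FAULT, frames=[4,2,3]
Step 6: ref 1 -> FAULT, evict 4, frames=[1,2,3]
Step 7: ref 4 -> FAULT, evict 2, frames=[1,4,3]
At step 7: evicted page 2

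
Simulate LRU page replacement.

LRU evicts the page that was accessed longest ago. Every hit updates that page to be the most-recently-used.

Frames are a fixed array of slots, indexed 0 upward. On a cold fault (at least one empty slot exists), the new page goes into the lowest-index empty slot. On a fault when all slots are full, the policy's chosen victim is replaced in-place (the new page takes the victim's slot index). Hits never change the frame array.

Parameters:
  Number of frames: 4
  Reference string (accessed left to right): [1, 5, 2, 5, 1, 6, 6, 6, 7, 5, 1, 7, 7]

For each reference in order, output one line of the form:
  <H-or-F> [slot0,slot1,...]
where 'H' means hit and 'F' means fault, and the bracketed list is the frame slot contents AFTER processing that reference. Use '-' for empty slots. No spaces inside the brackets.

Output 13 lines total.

F [1,-,-,-]
F [1,5,-,-]
F [1,5,2,-]
H [1,5,2,-]
H [1,5,2,-]
F [1,5,2,6]
H [1,5,2,6]
H [1,5,2,6]
F [1,5,7,6]
H [1,5,7,6]
H [1,5,7,6]
H [1,5,7,6]
H [1,5,7,6]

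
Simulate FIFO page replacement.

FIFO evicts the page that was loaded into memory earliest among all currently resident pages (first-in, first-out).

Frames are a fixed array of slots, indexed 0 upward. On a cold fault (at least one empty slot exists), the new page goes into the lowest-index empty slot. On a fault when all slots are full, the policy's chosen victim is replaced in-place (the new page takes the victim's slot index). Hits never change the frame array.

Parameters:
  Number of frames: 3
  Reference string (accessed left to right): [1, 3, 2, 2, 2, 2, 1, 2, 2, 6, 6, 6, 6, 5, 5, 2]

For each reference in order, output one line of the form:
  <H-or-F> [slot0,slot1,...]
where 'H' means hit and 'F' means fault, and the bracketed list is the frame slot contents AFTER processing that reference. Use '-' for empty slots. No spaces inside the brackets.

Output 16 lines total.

F [1,-,-]
F [1,3,-]
F [1,3,2]
H [1,3,2]
H [1,3,2]
H [1,3,2]
H [1,3,2]
H [1,3,2]
H [1,3,2]
F [6,3,2]
H [6,3,2]
H [6,3,2]
H [6,3,2]
F [6,5,2]
H [6,5,2]
H [6,5,2]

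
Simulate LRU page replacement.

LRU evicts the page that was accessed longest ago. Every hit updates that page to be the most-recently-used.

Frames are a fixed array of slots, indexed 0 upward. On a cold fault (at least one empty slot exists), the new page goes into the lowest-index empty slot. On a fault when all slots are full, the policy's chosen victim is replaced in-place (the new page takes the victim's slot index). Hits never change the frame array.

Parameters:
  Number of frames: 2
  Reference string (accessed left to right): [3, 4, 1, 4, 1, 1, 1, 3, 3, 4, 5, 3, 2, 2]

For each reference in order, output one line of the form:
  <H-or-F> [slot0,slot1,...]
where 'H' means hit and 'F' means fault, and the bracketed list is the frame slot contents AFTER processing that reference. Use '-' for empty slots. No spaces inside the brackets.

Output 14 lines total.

F [3,-]
F [3,4]
F [1,4]
H [1,4]
H [1,4]
H [1,4]
H [1,4]
F [1,3]
H [1,3]
F [4,3]
F [4,5]
F [3,5]
F [3,2]
H [3,2]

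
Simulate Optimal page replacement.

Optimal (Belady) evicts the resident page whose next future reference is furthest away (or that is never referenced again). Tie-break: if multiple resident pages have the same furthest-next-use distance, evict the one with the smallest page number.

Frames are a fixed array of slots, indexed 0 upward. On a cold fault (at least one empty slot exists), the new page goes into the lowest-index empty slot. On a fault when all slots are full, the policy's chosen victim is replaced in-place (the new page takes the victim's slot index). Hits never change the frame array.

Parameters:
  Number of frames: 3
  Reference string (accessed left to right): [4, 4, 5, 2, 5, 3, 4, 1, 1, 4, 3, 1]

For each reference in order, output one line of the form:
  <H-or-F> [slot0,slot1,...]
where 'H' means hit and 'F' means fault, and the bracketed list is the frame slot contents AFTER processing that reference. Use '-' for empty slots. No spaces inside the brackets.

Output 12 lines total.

F [4,-,-]
H [4,-,-]
F [4,5,-]
F [4,5,2]
H [4,5,2]
F [4,5,3]
H [4,5,3]
F [4,1,3]
H [4,1,3]
H [4,1,3]
H [4,1,3]
H [4,1,3]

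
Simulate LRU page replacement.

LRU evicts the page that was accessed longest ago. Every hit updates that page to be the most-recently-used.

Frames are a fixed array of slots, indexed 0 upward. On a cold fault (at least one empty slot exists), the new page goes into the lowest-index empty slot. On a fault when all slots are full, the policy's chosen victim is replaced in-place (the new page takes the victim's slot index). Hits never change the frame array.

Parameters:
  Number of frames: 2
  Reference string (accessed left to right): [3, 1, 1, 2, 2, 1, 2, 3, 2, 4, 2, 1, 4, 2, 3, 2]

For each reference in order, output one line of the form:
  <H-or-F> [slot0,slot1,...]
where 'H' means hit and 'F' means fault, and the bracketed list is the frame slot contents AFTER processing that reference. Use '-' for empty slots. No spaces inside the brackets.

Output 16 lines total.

F [3,-]
F [3,1]
H [3,1]
F [2,1]
H [2,1]
H [2,1]
H [2,1]
F [2,3]
H [2,3]
F [2,4]
H [2,4]
F [2,1]
F [4,1]
F [4,2]
F [3,2]
H [3,2]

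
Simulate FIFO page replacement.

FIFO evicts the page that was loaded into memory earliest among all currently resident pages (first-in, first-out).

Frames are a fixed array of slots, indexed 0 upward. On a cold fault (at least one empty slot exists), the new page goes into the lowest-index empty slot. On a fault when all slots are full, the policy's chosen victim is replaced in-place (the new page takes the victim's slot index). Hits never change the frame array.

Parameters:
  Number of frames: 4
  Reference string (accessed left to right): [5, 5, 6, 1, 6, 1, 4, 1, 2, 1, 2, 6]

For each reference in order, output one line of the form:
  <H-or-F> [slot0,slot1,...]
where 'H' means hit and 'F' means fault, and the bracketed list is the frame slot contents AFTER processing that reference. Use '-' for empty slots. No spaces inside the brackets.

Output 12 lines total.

F [5,-,-,-]
H [5,-,-,-]
F [5,6,-,-]
F [5,6,1,-]
H [5,6,1,-]
H [5,6,1,-]
F [5,6,1,4]
H [5,6,1,4]
F [2,6,1,4]
H [2,6,1,4]
H [2,6,1,4]
H [2,6,1,4]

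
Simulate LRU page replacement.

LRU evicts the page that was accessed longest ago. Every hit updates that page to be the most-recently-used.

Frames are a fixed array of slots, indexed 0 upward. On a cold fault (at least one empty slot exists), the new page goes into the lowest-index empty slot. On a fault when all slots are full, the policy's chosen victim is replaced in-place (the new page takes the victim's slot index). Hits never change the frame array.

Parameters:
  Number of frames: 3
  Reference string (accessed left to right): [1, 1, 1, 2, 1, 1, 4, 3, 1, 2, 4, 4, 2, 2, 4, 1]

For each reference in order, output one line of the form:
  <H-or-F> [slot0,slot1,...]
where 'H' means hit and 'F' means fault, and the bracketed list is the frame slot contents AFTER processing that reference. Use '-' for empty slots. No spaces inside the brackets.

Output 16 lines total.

F [1,-,-]
H [1,-,-]
H [1,-,-]
F [1,2,-]
H [1,2,-]
H [1,2,-]
F [1,2,4]
F [1,3,4]
H [1,3,4]
F [1,3,2]
F [1,4,2]
H [1,4,2]
H [1,4,2]
H [1,4,2]
H [1,4,2]
H [1,4,2]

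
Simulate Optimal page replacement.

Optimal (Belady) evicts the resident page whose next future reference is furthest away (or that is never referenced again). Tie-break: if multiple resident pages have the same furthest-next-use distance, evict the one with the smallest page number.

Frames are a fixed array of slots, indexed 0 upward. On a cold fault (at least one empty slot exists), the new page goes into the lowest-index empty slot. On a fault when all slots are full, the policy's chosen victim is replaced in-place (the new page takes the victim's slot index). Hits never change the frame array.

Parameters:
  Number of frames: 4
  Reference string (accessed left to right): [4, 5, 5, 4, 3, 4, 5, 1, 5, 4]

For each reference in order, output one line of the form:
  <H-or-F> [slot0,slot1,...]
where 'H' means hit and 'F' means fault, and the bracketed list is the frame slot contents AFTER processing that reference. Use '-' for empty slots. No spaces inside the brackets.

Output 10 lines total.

F [4,-,-,-]
F [4,5,-,-]
H [4,5,-,-]
H [4,5,-,-]
F [4,5,3,-]
H [4,5,3,-]
H [4,5,3,-]
F [4,5,3,1]
H [4,5,3,1]
H [4,5,3,1]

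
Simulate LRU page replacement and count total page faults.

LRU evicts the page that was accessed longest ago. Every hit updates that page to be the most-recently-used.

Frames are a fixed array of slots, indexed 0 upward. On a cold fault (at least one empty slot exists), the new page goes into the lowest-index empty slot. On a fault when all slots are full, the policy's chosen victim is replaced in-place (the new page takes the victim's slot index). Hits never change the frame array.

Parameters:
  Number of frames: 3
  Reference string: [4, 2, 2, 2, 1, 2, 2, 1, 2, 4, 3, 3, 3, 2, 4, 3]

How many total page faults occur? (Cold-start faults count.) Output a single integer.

Step 0: ref 4 → FAULT, frames=[4,-,-]
Step 1: ref 2 → FAULT, frames=[4,2,-]
Step 2: ref 2 → HIT, frames=[4,2,-]
Step 3: ref 2 → HIT, frames=[4,2,-]
Step 4: ref 1 → FAULT, frames=[4,2,1]
Step 5: ref 2 → HIT, frames=[4,2,1]
Step 6: ref 2 → HIT, frames=[4,2,1]
Step 7: ref 1 → HIT, frames=[4,2,1]
Step 8: ref 2 → HIT, frames=[4,2,1]
Step 9: ref 4 → HIT, frames=[4,2,1]
Step 10: ref 3 → FAULT (evict 1), frames=[4,2,3]
Step 11: ref 3 → HIT, frames=[4,2,3]
Step 12: ref 3 → HIT, frames=[4,2,3]
Step 13: ref 2 → HIT, frames=[4,2,3]
Step 14: ref 4 → HIT, frames=[4,2,3]
Step 15: ref 3 → HIT, frames=[4,2,3]
Total faults: 4

Answer: 4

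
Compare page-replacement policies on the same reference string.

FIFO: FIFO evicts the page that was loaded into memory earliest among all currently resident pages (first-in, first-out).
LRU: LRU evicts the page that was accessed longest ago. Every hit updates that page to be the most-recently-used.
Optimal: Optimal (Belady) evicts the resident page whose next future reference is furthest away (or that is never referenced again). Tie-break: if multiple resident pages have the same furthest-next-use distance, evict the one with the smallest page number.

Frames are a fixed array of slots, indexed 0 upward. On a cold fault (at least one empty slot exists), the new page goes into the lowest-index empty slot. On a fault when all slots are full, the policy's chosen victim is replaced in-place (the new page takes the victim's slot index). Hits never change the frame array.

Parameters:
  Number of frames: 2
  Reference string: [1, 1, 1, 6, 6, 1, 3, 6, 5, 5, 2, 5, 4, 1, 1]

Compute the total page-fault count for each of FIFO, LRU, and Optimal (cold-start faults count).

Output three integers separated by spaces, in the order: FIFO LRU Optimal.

Answer: 7 8 7

Derivation:
--- FIFO ---
  step 0: ref 1 -> FAULT, frames=[1,-] (faults so far: 1)
  step 1: ref 1 -> HIT, frames=[1,-] (faults so far: 1)
  step 2: ref 1 -> HIT, frames=[1,-] (faults so far: 1)
  step 3: ref 6 -> FAULT, frames=[1,6] (faults so far: 2)
  step 4: ref 6 -> HIT, frames=[1,6] (faults so far: 2)
  step 5: ref 1 -> HIT, frames=[1,6] (faults so far: 2)
  step 6: ref 3 -> FAULT, evict 1, frames=[3,6] (faults so far: 3)
  step 7: ref 6 -> HIT, frames=[3,6] (faults so far: 3)
  step 8: ref 5 -> FAULT, evict 6, frames=[3,5] (faults so far: 4)
  step 9: ref 5 -> HIT, frames=[3,5] (faults so far: 4)
  step 10: ref 2 -> FAULT, evict 3, frames=[2,5] (faults so far: 5)
  step 11: ref 5 -> HIT, frames=[2,5] (faults so far: 5)
  step 12: ref 4 -> FAULT, evict 5, frames=[2,4] (faults so far: 6)
  step 13: ref 1 -> FAULT, evict 2, frames=[1,4] (faults so far: 7)
  step 14: ref 1 -> HIT, frames=[1,4] (faults so far: 7)
  FIFO total faults: 7
--- LRU ---
  step 0: ref 1 -> FAULT, frames=[1,-] (faults so far: 1)
  step 1: ref 1 -> HIT, frames=[1,-] (faults so far: 1)
  step 2: ref 1 -> HIT, frames=[1,-] (faults so far: 1)
  step 3: ref 6 -> FAULT, frames=[1,6] (faults so far: 2)
  step 4: ref 6 -> HIT, frames=[1,6] (faults so far: 2)
  step 5: ref 1 -> HIT, frames=[1,6] (faults so far: 2)
  step 6: ref 3 -> FAULT, evict 6, frames=[1,3] (faults so far: 3)
  step 7: ref 6 -> FAULT, evict 1, frames=[6,3] (faults so far: 4)
  step 8: ref 5 -> FAULT, evict 3, frames=[6,5] (faults so far: 5)
  step 9: ref 5 -> HIT, frames=[6,5] (faults so far: 5)
  step 10: ref 2 -> FAULT, evict 6, frames=[2,5] (faults so far: 6)
  step 11: ref 5 -> HIT, frames=[2,5] (faults so far: 6)
  step 12: ref 4 -> FAULT, evict 2, frames=[4,5] (faults so far: 7)
  step 13: ref 1 -> FAULT, evict 5, frames=[4,1] (faults so far: 8)
  step 14: ref 1 -> HIT, frames=[4,1] (faults so far: 8)
  LRU total faults: 8
--- Optimal ---
  step 0: ref 1 -> FAULT, frames=[1,-] (faults so far: 1)
  step 1: ref 1 -> HIT, frames=[1,-] (faults so far: 1)
  step 2: ref 1 -> HIT, frames=[1,-] (faults so far: 1)
  step 3: ref 6 -> FAULT, frames=[1,6] (faults so far: 2)
  step 4: ref 6 -> HIT, frames=[1,6] (faults so far: 2)
  step 5: ref 1 -> HIT, frames=[1,6] (faults so far: 2)
  step 6: ref 3 -> FAULT, evict 1, frames=[3,6] (faults so far: 3)
  step 7: ref 6 -> HIT, frames=[3,6] (faults so far: 3)
  step 8: ref 5 -> FAULT, evict 3, frames=[5,6] (faults so far: 4)
  step 9: ref 5 -> HIT, frames=[5,6] (faults so far: 4)
  step 10: ref 2 -> FAULT, evict 6, frames=[5,2] (faults so far: 5)
  step 11: ref 5 -> HIT, frames=[5,2] (faults so far: 5)
  step 12: ref 4 -> FAULT, evict 2, frames=[5,4] (faults so far: 6)
  step 13: ref 1 -> FAULT, evict 4, frames=[5,1] (faults so far: 7)
  step 14: ref 1 -> HIT, frames=[5,1] (faults so far: 7)
  Optimal total faults: 7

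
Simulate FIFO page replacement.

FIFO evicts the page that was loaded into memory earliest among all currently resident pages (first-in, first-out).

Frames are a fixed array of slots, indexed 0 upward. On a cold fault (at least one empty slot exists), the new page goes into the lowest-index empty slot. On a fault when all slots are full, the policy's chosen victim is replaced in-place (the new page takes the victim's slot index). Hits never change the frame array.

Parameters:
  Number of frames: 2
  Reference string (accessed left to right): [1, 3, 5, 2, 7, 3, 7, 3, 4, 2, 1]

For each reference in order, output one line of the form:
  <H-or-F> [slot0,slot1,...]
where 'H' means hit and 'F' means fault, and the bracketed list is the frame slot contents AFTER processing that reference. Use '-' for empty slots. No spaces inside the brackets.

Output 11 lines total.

F [1,-]
F [1,3]
F [5,3]
F [5,2]
F [7,2]
F [7,3]
H [7,3]
H [7,3]
F [4,3]
F [4,2]
F [1,2]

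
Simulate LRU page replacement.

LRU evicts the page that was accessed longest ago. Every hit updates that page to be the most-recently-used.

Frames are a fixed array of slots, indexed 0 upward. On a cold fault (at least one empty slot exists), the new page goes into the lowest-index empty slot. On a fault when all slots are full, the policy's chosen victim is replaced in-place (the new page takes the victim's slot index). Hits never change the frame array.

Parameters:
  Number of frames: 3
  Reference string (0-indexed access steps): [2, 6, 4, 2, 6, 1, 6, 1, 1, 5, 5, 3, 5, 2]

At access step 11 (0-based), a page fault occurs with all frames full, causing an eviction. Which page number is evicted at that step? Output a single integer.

Answer: 6

Derivation:
Step 0: ref 2 -> FAULT, frames=[2,-,-]
Step 1: ref 6 -> FAULT, frames=[2,6,-]
Step 2: ref 4 -> FAULT, frames=[2,6,4]
Step 3: ref 2 -> HIT, frames=[2,6,4]
Step 4: ref 6 -> HIT, frames=[2,6,4]
Step 5: ref 1 -> FAULT, evict 4, frames=[2,6,1]
Step 6: ref 6 -> HIT, frames=[2,6,1]
Step 7: ref 1 -> HIT, frames=[2,6,1]
Step 8: ref 1 -> HIT, frames=[2,6,1]
Step 9: ref 5 -> FAULT, evict 2, frames=[5,6,1]
Step 10: ref 5 -> HIT, frames=[5,6,1]
Step 11: ref 3 -> FAULT, evict 6, frames=[5,3,1]
At step 11: evicted page 6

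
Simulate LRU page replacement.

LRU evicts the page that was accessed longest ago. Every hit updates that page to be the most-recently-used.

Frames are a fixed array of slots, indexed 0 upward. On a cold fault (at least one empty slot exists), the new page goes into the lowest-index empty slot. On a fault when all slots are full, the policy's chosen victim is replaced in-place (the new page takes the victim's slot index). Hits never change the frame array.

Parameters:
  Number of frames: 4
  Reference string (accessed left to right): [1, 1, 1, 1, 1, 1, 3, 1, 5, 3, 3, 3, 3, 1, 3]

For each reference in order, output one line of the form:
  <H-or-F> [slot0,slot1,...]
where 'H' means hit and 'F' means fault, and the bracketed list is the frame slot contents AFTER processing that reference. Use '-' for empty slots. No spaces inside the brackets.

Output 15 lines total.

F [1,-,-,-]
H [1,-,-,-]
H [1,-,-,-]
H [1,-,-,-]
H [1,-,-,-]
H [1,-,-,-]
F [1,3,-,-]
H [1,3,-,-]
F [1,3,5,-]
H [1,3,5,-]
H [1,3,5,-]
H [1,3,5,-]
H [1,3,5,-]
H [1,3,5,-]
H [1,3,5,-]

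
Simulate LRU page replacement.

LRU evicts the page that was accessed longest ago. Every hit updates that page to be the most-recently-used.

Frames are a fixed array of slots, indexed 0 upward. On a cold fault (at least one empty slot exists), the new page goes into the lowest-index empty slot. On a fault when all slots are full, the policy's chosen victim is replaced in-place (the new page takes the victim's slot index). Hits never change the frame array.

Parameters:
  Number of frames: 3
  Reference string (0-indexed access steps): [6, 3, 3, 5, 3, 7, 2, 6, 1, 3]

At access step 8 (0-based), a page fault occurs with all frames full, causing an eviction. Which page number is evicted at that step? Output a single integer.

Step 0: ref 6 -> FAULT, frames=[6,-,-]
Step 1: ref 3 -> FAULT, frames=[6,3,-]
Step 2: ref 3 -> HIT, frames=[6,3,-]
Step 3: ref 5 -> FAULT, frames=[6,3,5]
Step 4: ref 3 -> HIT, frames=[6,3,5]
Step 5: ref 7 -> FAULT, evict 6, frames=[7,3,5]
Step 6: ref 2 -> FAULT, evict 5, frames=[7,3,2]
Step 7: ref 6 -> FAULT, evict 3, frames=[7,6,2]
Step 8: ref 1 -> FAULT, evict 7, frames=[1,6,2]
At step 8: evicted page 7

Answer: 7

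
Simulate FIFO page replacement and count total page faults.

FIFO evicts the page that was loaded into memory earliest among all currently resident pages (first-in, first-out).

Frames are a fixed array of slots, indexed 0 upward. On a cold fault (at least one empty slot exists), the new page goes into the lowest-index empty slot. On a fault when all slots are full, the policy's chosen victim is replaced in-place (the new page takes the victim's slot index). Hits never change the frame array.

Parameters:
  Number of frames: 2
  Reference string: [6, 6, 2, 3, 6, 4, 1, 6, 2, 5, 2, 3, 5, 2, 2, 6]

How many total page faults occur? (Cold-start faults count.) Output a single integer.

Answer: 12

Derivation:
Step 0: ref 6 → FAULT, frames=[6,-]
Step 1: ref 6 → HIT, frames=[6,-]
Step 2: ref 2 → FAULT, frames=[6,2]
Step 3: ref 3 → FAULT (evict 6), frames=[3,2]
Step 4: ref 6 → FAULT (evict 2), frames=[3,6]
Step 5: ref 4 → FAULT (evict 3), frames=[4,6]
Step 6: ref 1 → FAULT (evict 6), frames=[4,1]
Step 7: ref 6 → FAULT (evict 4), frames=[6,1]
Step 8: ref 2 → FAULT (evict 1), frames=[6,2]
Step 9: ref 5 → FAULT (evict 6), frames=[5,2]
Step 10: ref 2 → HIT, frames=[5,2]
Step 11: ref 3 → FAULT (evict 2), frames=[5,3]
Step 12: ref 5 → HIT, frames=[5,3]
Step 13: ref 2 → FAULT (evict 5), frames=[2,3]
Step 14: ref 2 → HIT, frames=[2,3]
Step 15: ref 6 → FAULT (evict 3), frames=[2,6]
Total faults: 12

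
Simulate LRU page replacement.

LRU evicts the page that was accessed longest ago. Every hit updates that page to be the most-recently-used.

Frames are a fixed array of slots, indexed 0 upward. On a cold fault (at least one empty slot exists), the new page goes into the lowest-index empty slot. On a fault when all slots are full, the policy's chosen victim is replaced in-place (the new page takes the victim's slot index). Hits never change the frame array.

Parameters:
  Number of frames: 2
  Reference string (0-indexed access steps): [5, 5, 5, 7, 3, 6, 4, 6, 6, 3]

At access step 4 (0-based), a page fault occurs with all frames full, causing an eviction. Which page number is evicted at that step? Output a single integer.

Answer: 5

Derivation:
Step 0: ref 5 -> FAULT, frames=[5,-]
Step 1: ref 5 -> HIT, frames=[5,-]
Step 2: ref 5 -> HIT, frames=[5,-]
Step 3: ref 7 -> FAULT, frames=[5,7]
Step 4: ref 3 -> FAULT, evict 5, frames=[3,7]
At step 4: evicted page 5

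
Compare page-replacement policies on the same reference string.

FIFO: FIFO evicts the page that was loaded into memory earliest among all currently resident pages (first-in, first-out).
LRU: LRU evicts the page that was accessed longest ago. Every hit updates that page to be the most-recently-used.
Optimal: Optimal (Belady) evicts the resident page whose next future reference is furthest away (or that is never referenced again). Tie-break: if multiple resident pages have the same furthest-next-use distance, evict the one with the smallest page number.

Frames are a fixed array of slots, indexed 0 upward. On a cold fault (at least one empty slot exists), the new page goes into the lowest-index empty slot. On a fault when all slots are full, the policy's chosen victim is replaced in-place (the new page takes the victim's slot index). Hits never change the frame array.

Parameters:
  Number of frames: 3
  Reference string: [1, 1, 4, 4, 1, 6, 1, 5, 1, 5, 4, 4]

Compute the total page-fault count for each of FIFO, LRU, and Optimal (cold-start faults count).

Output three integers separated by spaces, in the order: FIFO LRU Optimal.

--- FIFO ---
  step 0: ref 1 -> FAULT, frames=[1,-,-] (faults so far: 1)
  step 1: ref 1 -> HIT, frames=[1,-,-] (faults so far: 1)
  step 2: ref 4 -> FAULT, frames=[1,4,-] (faults so far: 2)
  step 3: ref 4 -> HIT, frames=[1,4,-] (faults so far: 2)
  step 4: ref 1 -> HIT, frames=[1,4,-] (faults so far: 2)
  step 5: ref 6 -> FAULT, frames=[1,4,6] (faults so far: 3)
  step 6: ref 1 -> HIT, frames=[1,4,6] (faults so far: 3)
  step 7: ref 5 -> FAULT, evict 1, frames=[5,4,6] (faults so far: 4)
  step 8: ref 1 -> FAULT, evict 4, frames=[5,1,6] (faults so far: 5)
  step 9: ref 5 -> HIT, frames=[5,1,6] (faults so far: 5)
  step 10: ref 4 -> FAULT, evict 6, frames=[5,1,4] (faults so far: 6)
  step 11: ref 4 -> HIT, frames=[5,1,4] (faults so far: 6)
  FIFO total faults: 6
--- LRU ---
  step 0: ref 1 -> FAULT, frames=[1,-,-] (faults so far: 1)
  step 1: ref 1 -> HIT, frames=[1,-,-] (faults so far: 1)
  step 2: ref 4 -> FAULT, frames=[1,4,-] (faults so far: 2)
  step 3: ref 4 -> HIT, frames=[1,4,-] (faults so far: 2)
  step 4: ref 1 -> HIT, frames=[1,4,-] (faults so far: 2)
  step 5: ref 6 -> FAULT, frames=[1,4,6] (faults so far: 3)
  step 6: ref 1 -> HIT, frames=[1,4,6] (faults so far: 3)
  step 7: ref 5 -> FAULT, evict 4, frames=[1,5,6] (faults so far: 4)
  step 8: ref 1 -> HIT, frames=[1,5,6] (faults so far: 4)
  step 9: ref 5 -> HIT, frames=[1,5,6] (faults so far: 4)
  step 10: ref 4 -> FAULT, evict 6, frames=[1,5,4] (faults so far: 5)
  step 11: ref 4 -> HIT, frames=[1,5,4] (faults so far: 5)
  LRU total faults: 5
--- Optimal ---
  step 0: ref 1 -> FAULT, frames=[1,-,-] (faults so far: 1)
  step 1: ref 1 -> HIT, frames=[1,-,-] (faults so far: 1)
  step 2: ref 4 -> FAULT, frames=[1,4,-] (faults so far: 2)
  step 3: ref 4 -> HIT, frames=[1,4,-] (faults so far: 2)
  step 4: ref 1 -> HIT, frames=[1,4,-] (faults so far: 2)
  step 5: ref 6 -> FAULT, frames=[1,4,6] (faults so far: 3)
  step 6: ref 1 -> HIT, frames=[1,4,6] (faults so far: 3)
  step 7: ref 5 -> FAULT, evict 6, frames=[1,4,5] (faults so far: 4)
  step 8: ref 1 -> HIT, frames=[1,4,5] (faults so far: 4)
  step 9: ref 5 -> HIT, frames=[1,4,5] (faults so far: 4)
  step 10: ref 4 -> HIT, frames=[1,4,5] (faults so far: 4)
  step 11: ref 4 -> HIT, frames=[1,4,5] (faults so far: 4)
  Optimal total faults: 4

Answer: 6 5 4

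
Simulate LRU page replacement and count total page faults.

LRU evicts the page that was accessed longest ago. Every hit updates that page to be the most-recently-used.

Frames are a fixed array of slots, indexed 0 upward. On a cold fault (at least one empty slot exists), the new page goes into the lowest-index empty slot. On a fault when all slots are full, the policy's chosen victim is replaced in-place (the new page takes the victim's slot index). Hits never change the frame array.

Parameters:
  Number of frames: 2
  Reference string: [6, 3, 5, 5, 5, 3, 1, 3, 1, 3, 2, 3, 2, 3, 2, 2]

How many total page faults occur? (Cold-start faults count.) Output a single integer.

Answer: 5

Derivation:
Step 0: ref 6 → FAULT, frames=[6,-]
Step 1: ref 3 → FAULT, frames=[6,3]
Step 2: ref 5 → FAULT (evict 6), frames=[5,3]
Step 3: ref 5 → HIT, frames=[5,3]
Step 4: ref 5 → HIT, frames=[5,3]
Step 5: ref 3 → HIT, frames=[5,3]
Step 6: ref 1 → FAULT (evict 5), frames=[1,3]
Step 7: ref 3 → HIT, frames=[1,3]
Step 8: ref 1 → HIT, frames=[1,3]
Step 9: ref 3 → HIT, frames=[1,3]
Step 10: ref 2 → FAULT (evict 1), frames=[2,3]
Step 11: ref 3 → HIT, frames=[2,3]
Step 12: ref 2 → HIT, frames=[2,3]
Step 13: ref 3 → HIT, frames=[2,3]
Step 14: ref 2 → HIT, frames=[2,3]
Step 15: ref 2 → HIT, frames=[2,3]
Total faults: 5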